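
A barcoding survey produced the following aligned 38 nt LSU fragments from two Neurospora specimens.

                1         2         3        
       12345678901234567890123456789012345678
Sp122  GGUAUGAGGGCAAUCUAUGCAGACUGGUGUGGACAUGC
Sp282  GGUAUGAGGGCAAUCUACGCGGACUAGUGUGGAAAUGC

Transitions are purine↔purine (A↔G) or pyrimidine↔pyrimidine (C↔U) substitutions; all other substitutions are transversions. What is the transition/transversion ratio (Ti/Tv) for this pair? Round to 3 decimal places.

Differing sites — 18:U/C (Ti); 21:A/G (Ti); 26:G/A (Ti); 34:C/A (Tv).
Of the 4 differences, 3 transitions and 1 transversion, so Ti/Tv = 3/1 = 3.000.

3.000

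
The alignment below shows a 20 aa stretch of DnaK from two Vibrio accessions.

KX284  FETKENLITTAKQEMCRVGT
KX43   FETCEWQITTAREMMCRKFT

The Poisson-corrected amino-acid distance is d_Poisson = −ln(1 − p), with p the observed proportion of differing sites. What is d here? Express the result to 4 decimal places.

0.5108

Differing sites — 4:K/C; 6:N/W; 7:L/Q; 12:K/R; 13:Q/E; 14:E/M; 18:V/K; 19:G/F.
p = 8/20 = 0.400000.
d = −ln(1 − 0.400000) = −ln(0.600000) = 0.5108.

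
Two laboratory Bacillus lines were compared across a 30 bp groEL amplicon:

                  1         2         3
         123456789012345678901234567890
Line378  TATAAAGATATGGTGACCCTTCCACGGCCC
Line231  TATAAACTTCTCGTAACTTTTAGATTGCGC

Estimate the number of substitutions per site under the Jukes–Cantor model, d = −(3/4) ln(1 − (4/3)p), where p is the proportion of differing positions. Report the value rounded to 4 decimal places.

Differing sites — 7:G/C; 8:A/T; 10:A/C; 12:G/C; 15:G/A; 18:C/T; 19:C/T; 22:C/A; 23:C/G; 25:C/T; 26:G/T; 29:C/G.
p = 12/30 = 0.400000.
d = −0.75 · ln(1 − (4/3)·0.400000) = −0.75 · ln(0.466667) = −0.75 · (-0.762139) = 0.5716.

0.5716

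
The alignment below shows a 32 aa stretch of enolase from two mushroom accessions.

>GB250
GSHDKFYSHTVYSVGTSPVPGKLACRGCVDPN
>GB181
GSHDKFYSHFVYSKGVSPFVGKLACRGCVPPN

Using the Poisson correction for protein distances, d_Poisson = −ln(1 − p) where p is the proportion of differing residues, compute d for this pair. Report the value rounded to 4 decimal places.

Differing sites — 10:T/F; 14:V/K; 16:T/V; 19:V/F; 20:P/V; 30:D/P.
p = 6/32 = 0.187500.
d = −ln(1 − 0.187500) = −ln(0.812500) = 0.2076.

0.2076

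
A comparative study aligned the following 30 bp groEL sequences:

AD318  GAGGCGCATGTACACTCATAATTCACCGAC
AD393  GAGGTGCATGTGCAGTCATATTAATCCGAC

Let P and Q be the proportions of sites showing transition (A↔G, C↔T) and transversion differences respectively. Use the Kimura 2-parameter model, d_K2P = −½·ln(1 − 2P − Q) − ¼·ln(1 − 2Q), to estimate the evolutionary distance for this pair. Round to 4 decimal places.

Differing sites — 5:C/T (Ti); 12:A/G (Ti); 15:C/G (Tv); 21:A/T (Tv); 23:T/A (Tv); 24:C/A (Tv); 25:A/T (Tv).
Of the 7 differences, 2 transitions and 5 transversions over 30 sites: P = 2/30 = 0.066667, Q = 5/30 = 0.166667.
d = −0.5·ln(0.699999) − 0.25·ln(0.666666) = −0.5·(-0.356676) − 0.25·(-0.405466) = 0.2797.

0.2797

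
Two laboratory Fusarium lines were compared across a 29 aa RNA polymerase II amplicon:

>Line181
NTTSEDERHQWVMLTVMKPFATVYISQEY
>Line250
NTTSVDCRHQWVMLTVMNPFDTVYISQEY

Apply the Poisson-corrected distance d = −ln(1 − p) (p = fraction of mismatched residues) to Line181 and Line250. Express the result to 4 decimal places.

0.1484

Mismatches occur at site 5 (E↔V), site 7 (E↔C), site 18 (K↔N), site 21 (A↔D).
p = 4/29 = 0.137931.
d = −ln(1 − 0.137931) = −ln(0.862069) = 0.1484.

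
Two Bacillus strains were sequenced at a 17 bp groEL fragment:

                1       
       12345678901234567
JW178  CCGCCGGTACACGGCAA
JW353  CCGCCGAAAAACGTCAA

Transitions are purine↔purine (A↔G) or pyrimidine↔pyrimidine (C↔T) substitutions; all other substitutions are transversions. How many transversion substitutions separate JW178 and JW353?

The sequences differ at positions 7 (G/A, transition), 8 (T/A, transversion), 10 (C/A, transversion), 14 (G/T, transversion).
Of the 4 differences, 1 transition and 3 transversions, so the answer is 3.

3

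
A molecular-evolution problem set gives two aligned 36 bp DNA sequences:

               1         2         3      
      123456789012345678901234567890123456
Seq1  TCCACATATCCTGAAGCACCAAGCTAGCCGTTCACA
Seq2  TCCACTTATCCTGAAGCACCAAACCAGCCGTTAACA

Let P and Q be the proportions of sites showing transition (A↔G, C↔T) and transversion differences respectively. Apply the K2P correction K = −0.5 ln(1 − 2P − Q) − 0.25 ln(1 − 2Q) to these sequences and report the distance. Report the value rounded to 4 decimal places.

The sequences differ at positions 6 (A/T, transversion), 23 (G/A, transition), 25 (T/C, transition), 33 (C/A, transversion).
Of the 4 differences, 2 transitions and 2 transversions over 36 sites: P = 2/36 = 0.055556, Q = 2/36 = 0.055556.
d = −0.5·ln(0.833332) − 0.25·ln(0.888888) = −0.5·(-0.182323) − 0.25·(-0.117784) = 0.1206.

0.1206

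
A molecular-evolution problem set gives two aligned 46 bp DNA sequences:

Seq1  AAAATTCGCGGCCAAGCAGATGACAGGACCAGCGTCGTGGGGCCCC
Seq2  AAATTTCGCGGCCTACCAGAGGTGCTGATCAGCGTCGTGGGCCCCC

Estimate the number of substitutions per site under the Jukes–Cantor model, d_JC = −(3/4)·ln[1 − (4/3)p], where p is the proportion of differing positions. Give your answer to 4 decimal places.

Differing sites — 4:A/T; 14:A/T; 16:G/C; 21:T/G; 23:A/T; 24:C/G; 25:A/C; 26:G/T; 29:C/T; 42:G/C.
p = 10/46 = 0.217391.
d = −0.75 · ln(1 − (4/3)·0.217391) = −0.75 · ln(0.710145) = −0.75 · (-0.342286) = 0.2567.

0.2567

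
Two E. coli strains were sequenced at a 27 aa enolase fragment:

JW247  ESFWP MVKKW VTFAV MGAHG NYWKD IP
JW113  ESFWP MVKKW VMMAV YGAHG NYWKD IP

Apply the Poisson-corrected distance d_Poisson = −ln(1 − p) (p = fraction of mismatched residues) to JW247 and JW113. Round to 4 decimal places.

Differing sites — 12:T/M; 13:F/M; 16:M/Y.
p = 3/27 = 0.111111.
d = −ln(1 − 0.111111) = −ln(0.888889) = 0.1178.

0.1178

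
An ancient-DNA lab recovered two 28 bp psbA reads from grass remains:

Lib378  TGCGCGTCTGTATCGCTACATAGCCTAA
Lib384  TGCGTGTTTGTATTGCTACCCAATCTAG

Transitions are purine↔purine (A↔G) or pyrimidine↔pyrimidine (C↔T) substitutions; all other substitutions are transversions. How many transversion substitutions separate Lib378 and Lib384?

Mismatches occur at site 5 (C→T, transition), site 8 (C→T, transition), site 14 (C→T, transition), site 20 (A→C, transversion), site 21 (T→C, transition), site 23 (G→A, transition), site 24 (C→T, transition), site 28 (A→G, transition).
Of the 8 differences, 7 transitions and 1 transversion, so the answer is 1.

1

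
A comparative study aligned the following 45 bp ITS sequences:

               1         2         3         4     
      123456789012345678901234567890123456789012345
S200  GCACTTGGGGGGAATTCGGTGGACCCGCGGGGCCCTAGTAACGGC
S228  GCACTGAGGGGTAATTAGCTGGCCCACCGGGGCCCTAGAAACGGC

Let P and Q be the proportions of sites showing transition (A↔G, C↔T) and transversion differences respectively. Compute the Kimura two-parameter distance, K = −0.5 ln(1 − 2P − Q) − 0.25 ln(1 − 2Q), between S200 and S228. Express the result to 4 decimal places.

Differing sites — 6:T/G (Tv); 7:G/A (Ti); 12:G/T (Tv); 17:C/A (Tv); 19:G/C (Tv); 23:A/C (Tv); 26:C/A (Tv); 27:G/C (Tv); 39:T/A (Tv).
Of the 9 differences, 1 transition and 8 transversions over 45 sites: P = 1/45 = 0.022222, Q = 8/45 = 0.177778.
d = −0.5·ln(0.777778) − 0.25·ln(0.644444) = −0.5·(-0.251314) − 0.25·(-0.439367) = 0.2355.

0.2355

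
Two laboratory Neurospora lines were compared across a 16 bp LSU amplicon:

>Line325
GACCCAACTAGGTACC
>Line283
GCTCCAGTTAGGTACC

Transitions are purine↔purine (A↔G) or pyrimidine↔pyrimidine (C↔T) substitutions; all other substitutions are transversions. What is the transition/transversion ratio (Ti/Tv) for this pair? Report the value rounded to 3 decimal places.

Differing sites — 2:A/C (Tv); 3:C/T (Ti); 7:A/G (Ti); 8:C/T (Ti).
Of the 4 differences, 3 transitions and 1 transversion, so Ti/Tv = 3/1 = 3.000.

3.000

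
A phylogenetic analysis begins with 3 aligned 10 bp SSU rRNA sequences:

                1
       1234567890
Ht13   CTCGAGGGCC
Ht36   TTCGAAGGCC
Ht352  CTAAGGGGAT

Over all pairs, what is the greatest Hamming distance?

Pairwise Hamming distances:
  Ht13 vs Ht36: 2
  Ht13 vs Ht352: 5
  Ht36 vs Ht352: 7
The largest is 7, between Ht36 and Ht352.

7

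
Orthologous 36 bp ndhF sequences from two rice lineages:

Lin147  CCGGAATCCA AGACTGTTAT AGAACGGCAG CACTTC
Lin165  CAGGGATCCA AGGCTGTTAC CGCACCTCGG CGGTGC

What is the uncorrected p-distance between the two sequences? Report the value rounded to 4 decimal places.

0.3333

Differing sites — 2:C/A; 5:A/G; 13:A/G; 20:T/C; 21:A/C; 23:A/C; 26:G/C; 27:G/T; 29:A/G; 32:A/G; 33:C/G; 35:T/G.
There are 12 differences over 36 sites, so p = 12/36 = 0.3333.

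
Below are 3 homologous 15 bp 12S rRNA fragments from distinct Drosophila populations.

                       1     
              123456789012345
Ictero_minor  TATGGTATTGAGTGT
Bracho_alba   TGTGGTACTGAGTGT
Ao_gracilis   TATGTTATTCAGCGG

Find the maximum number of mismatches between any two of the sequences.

Pairwise Hamming distances:
  Ictero_minor vs Bracho_alba: 2
  Ictero_minor vs Ao_gracilis: 4
  Bracho_alba vs Ao_gracilis: 6
The largest is 6, between Bracho_alba and Ao_gracilis.

6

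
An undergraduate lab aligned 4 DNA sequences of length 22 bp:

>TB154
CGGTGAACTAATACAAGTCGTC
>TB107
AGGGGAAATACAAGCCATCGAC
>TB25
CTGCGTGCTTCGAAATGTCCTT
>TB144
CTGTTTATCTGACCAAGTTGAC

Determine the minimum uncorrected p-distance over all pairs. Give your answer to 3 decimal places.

Pairwise Hamming distances:
  TB154 vs TB107: 10
  TB154 vs TB25: 11
  TB154 vs TB144: 11
  TB107 vs TB25: 15
  TB107 vs TB144: 15
  TB25 vs TB144: 14
The smallest is 10 mismatches, between TB154 and TB107; p = 10/22 = 0.455.

0.455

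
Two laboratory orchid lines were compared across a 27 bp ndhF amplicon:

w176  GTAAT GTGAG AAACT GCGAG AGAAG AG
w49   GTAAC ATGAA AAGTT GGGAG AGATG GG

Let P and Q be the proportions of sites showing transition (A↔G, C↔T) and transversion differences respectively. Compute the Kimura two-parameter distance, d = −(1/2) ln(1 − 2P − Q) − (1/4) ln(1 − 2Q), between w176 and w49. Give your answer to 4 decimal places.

Differing sites — 5:T/C (Ti); 6:G/A (Ti); 10:G/A (Ti); 13:A/G (Ti); 14:C/T (Ti); 17:C/G (Tv); 24:A/T (Tv); 26:A/G (Ti).
Of the 8 differences, 6 transitions and 2 transversions over 27 sites: P = 6/27 = 0.222222, Q = 2/27 = 0.074074.
d = −0.5·ln(0.481482) − 0.25·ln(0.851852) = −0.5·(-0.730886) − 0.25·(-0.160342) = 0.4055.

0.4055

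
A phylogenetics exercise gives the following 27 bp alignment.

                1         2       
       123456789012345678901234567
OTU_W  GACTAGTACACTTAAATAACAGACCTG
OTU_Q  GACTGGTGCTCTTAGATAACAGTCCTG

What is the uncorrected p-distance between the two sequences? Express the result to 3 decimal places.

Mismatches occur at site 5 (A/G), site 8 (A/G), site 10 (A/T), site 15 (A/G), site 23 (A/T).
There are 5 differences over 27 sites, so p = 5/27 = 0.185.

0.185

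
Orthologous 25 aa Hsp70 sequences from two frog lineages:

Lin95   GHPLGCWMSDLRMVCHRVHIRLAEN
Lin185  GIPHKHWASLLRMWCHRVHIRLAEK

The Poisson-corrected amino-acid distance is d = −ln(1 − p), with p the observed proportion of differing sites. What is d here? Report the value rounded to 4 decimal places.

0.3857

Differing sites — 2:H/I; 4:L/H; 5:G/K; 6:C/H; 8:M/A; 10:D/L; 14:V/W; 25:N/K.
p = 8/25 = 0.320000.
d = −ln(1 − 0.320000) = −ln(0.680000) = 0.3857.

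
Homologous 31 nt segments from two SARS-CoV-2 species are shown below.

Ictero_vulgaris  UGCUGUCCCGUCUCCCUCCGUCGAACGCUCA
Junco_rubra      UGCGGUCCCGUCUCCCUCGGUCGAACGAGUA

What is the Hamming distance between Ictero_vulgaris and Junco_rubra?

5

The sequences differ at positions 4 (U/G), 19 (C/G), 28 (C/A), 29 (U/G), 30 (C/U).
That gives 5 mismatches out of 31 aligned sites, so the Hamming distance is 5.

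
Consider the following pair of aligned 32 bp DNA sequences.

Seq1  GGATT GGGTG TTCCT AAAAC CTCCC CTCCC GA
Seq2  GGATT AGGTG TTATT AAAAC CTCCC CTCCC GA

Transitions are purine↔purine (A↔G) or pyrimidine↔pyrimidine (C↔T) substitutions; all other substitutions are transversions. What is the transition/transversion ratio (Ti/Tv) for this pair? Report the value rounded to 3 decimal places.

2.000

Differing sites — 6:G/A (Ti); 13:C/A (Tv); 14:C/T (Ti).
Of the 3 differences, 2 transitions and 1 transversion, so Ti/Tv = 2/1 = 2.000.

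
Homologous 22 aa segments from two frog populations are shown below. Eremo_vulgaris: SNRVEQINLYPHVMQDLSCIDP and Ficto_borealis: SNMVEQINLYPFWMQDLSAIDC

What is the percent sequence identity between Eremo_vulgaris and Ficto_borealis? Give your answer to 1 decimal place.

Differing sites — 3:R/M; 12:H/F; 13:V/W; 19:C/A; 22:P/C.
17 of the 22 sites match, so the percent identity is 17/22 × 100 = 77.3%.

77.3%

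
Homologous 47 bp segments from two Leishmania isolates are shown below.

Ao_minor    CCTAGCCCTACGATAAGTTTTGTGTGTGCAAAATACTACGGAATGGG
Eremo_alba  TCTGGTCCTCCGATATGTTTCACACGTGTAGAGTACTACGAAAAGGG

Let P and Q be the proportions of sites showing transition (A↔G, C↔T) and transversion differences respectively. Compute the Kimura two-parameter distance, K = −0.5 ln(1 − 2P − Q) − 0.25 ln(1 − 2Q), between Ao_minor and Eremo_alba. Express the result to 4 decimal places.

0.4614

Mismatches occur at site 1 (C→T, transition), site 4 (A→G, transition), site 6 (C→T, transition), site 10 (A→C, transversion), site 16 (A→T, transversion), site 21 (T→C, transition), site 22 (G→A, transition), site 23 (T→C, transition), site 24 (G→A, transition), site 25 (T→C, transition), site 29 (C→T, transition), site 31 (A→G, transition), site 33 (A→G, transition), site 41 (G→A, transition), site 44 (T→A, transversion).
Of the 15 differences, 12 transitions and 3 transversions over 47 sites: P = 12/47 = 0.255319, Q = 3/47 = 0.063830.
d = −0.5·ln(0.425532) − 0.25·ln(0.872340) = −0.5·(-0.854415) − 0.25·(-0.136576) = 0.4614.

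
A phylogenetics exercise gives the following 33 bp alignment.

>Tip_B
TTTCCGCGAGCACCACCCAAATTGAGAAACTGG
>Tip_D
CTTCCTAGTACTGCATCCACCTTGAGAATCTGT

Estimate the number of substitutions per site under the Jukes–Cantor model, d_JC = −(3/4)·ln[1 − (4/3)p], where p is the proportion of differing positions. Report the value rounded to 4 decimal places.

0.4975

Differing sites — 1:T/C; 6:G/T; 7:C/A; 9:A/T; 10:G/A; 12:A/T; 13:C/G; 16:C/T; 20:A/C; 21:A/C; 29:A/T; 33:G/T.
p = 12/33 = 0.363636.
d = −0.75 · ln(1 − (4/3)·0.363636) = −0.75 · ln(0.515152) = −0.75 · (-0.663293) = 0.4975.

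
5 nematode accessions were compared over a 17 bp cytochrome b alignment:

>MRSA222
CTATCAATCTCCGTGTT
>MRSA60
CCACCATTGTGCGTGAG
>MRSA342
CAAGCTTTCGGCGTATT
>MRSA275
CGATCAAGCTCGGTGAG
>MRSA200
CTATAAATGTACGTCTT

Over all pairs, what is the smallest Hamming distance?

4

Pairwise Hamming distances:
  MRSA222 vs MRSA60: 7
  MRSA222 vs MRSA342: 7
  MRSA222 vs MRSA275: 5
  MRSA222 vs MRSA200: 4
  MRSA60 vs MRSA342: 8
  MRSA60 vs MRSA275: 7
  MRSA60 vs MRSA200: 8
  MRSA342 vs MRSA275: 11
  MRSA342 vs MRSA200: 9
  MRSA275 vs MRSA200: 9
The smallest is 4, between MRSA222 and MRSA200.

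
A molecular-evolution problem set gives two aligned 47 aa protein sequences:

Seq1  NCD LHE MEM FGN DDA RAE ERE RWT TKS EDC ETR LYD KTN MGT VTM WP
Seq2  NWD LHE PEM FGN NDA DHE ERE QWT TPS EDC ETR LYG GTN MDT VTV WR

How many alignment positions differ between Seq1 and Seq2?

Mismatches occur at site 2 (C→W), site 7 (M→P), site 13 (D→N), site 16 (R→D), site 17 (A→H), site 22 (R→Q), site 26 (K→P), site 36 (D→G), site 37 (K→G), site 41 (G→D), site 45 (M→V), site 47 (P→R).
That gives 12 mismatches out of 47 aligned sites, so the Hamming distance is 12.

12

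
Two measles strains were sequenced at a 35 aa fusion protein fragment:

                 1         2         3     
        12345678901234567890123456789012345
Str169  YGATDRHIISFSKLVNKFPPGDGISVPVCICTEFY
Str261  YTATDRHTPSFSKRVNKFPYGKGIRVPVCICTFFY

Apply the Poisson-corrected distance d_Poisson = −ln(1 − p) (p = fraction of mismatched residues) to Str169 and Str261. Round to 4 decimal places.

0.2595

Differing sites — 2:G/T; 8:I/T; 9:I/P; 14:L/R; 20:P/Y; 22:D/K; 25:S/R; 33:E/F.
p = 8/35 = 0.228571.
d = −ln(1 − 0.228571) = −ln(0.771429) = 0.2595.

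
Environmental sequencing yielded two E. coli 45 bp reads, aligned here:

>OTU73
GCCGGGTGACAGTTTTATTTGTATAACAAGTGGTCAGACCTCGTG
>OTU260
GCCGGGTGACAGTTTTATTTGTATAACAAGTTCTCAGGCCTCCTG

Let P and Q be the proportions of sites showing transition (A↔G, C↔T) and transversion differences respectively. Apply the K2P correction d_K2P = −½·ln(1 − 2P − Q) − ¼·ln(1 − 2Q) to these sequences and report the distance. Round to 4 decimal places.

Differing sites — 32:G/T (Tv); 33:G/C (Tv); 38:A/G (Ti); 43:G/C (Tv).
Of the 4 differences, 1 transition and 3 transversions over 45 sites: P = 1/45 = 0.022222, Q = 3/45 = 0.066667.
d = −0.5·ln(0.888889) − 0.25·ln(0.866666) = −0.5·(-0.117783) − 0.25·(-0.143102) = 0.0947.

0.0947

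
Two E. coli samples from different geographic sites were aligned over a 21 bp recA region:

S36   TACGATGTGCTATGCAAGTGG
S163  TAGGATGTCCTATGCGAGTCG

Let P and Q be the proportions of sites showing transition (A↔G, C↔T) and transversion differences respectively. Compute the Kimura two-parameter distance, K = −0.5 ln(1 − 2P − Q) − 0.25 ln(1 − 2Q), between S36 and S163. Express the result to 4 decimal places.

0.2201

Differing sites — 3:C/G (Tv); 9:G/C (Tv); 16:A/G (Ti); 20:G/C (Tv).
Of the 4 differences, 1 transition and 3 transversions over 21 sites: P = 1/21 = 0.047619, Q = 3/21 = 0.142857.
d = −0.5·ln(0.761905) − 0.25·ln(0.714286) = −0.5·(-0.271933) − 0.25·(-0.336472) = 0.2201.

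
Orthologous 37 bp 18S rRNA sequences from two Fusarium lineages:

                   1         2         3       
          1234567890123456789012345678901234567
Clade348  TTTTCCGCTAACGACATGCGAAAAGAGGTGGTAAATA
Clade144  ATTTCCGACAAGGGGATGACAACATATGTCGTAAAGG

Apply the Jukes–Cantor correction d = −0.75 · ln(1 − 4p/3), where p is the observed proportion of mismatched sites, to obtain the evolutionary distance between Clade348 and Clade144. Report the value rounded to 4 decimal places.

0.5266

Differing sites — 1:T/A; 8:C/A; 9:T/C; 12:C/G; 14:A/G; 15:C/G; 19:C/A; 20:G/C; 23:A/C; 25:G/T; 27:G/T; 30:G/C; 36:T/G; 37:A/G.
p = 14/37 = 0.378378.
d = −0.75 · ln(1 − (4/3)·0.378378) = −0.75 · ln(0.495496) = −0.75 · (-0.702196) = 0.5266.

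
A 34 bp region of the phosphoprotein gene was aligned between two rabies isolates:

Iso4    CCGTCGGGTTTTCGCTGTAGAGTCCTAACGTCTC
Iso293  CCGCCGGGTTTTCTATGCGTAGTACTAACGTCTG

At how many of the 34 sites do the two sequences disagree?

Mismatches occur at site 4 (T/C), site 14 (G/T), site 15 (C/A), site 18 (T/C), site 19 (A/G), site 20 (G/T), site 24 (C/A), site 34 (C/G).
That gives 8 mismatches out of 34 aligned sites, so the Hamming distance is 8.

8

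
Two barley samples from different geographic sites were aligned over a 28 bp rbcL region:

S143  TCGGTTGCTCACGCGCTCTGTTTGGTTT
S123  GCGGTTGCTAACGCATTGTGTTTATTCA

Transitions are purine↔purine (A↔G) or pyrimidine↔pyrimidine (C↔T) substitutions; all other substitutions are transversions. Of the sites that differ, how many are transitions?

4

The sequences differ at positions 1 (T/G, transversion), 10 (C/A, transversion), 15 (G/A, transition), 16 (C/T, transition), 18 (C/G, transversion), 24 (G/A, transition), 25 (G/T, transversion), 27 (T/C, transition), 28 (T/A, transversion).
Of the 9 differences, 4 transitions and 5 transversions, so the answer is 4.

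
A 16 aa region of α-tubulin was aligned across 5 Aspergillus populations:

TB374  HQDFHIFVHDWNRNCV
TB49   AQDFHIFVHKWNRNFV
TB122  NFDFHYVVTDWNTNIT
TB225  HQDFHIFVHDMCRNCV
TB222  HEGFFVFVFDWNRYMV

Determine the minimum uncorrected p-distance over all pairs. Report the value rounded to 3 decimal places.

Pairwise Hamming distances:
  TB374 vs TB49: 3
  TB374 vs TB122: 8
  TB374 vs TB225: 2
  TB374 vs TB222: 7
  TB49 vs TB122: 9
  TB49 vs TB225: 5
  TB49 vs TB222: 9
  TB122 vs TB225: 10
  TB122 vs TB222: 11
  TB225 vs TB222: 9
The smallest is 2 mismatches, between TB374 and TB225; p = 2/16 = 0.125.

0.125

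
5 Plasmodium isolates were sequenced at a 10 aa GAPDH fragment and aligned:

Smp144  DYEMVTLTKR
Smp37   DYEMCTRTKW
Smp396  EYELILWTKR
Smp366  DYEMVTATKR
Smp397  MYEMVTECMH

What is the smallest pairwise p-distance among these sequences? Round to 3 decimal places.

0.100

Pairwise Hamming distances:
  Smp144 vs Smp37: 3
  Smp144 vs Smp396: 5
  Smp144 vs Smp366: 1
  Smp144 vs Smp397: 5
  Smp37 vs Smp396: 6
  Smp37 vs Smp366: 3
  Smp37 vs Smp397: 6
  Smp396 vs Smp366: 5
  Smp396 vs Smp397: 8
  Smp366 vs Smp397: 5
The smallest is 1 mismatch, between Smp144 and Smp366; p = 1/10 = 0.100.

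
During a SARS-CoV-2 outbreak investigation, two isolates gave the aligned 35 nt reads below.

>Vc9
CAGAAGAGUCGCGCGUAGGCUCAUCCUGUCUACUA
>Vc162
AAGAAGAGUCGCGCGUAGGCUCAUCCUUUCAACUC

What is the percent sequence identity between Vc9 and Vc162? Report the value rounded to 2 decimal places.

88.57%

The sequences differ at positions 1 (C/A), 28 (G/U), 31 (U/A), 35 (A/C).
31 of the 35 sites match, so the percent identity is 31/35 × 100 = 88.57%.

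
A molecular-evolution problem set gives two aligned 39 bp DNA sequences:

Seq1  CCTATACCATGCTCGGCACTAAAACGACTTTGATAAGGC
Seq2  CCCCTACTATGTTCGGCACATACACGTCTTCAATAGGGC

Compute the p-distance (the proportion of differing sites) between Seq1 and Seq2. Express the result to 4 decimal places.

Differing sites — 3:T/C; 4:A/C; 8:C/T; 12:C/T; 20:T/A; 21:A/T; 23:A/C; 27:A/T; 31:T/C; 32:G/A; 36:A/G.
There are 11 differences over 39 sites, so p = 11/39 = 0.2821.

0.2821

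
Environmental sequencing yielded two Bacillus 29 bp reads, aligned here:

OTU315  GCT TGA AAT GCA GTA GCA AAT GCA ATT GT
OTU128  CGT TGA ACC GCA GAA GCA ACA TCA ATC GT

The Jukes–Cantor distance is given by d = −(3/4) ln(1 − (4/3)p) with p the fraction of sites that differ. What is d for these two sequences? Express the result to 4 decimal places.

0.4006

Mismatches occur at site 1 (G↔C), site 2 (C↔G), site 8 (A↔C), site 9 (T↔C), site 14 (T↔A), site 20 (A↔C), site 21 (T↔A), site 22 (G↔T), site 27 (T↔C).
p = 9/29 = 0.310345.
d = −0.75 · ln(1 − (4/3)·0.310345) = −0.75 · ln(0.586207) = −0.75 · (-0.534082) = 0.4006.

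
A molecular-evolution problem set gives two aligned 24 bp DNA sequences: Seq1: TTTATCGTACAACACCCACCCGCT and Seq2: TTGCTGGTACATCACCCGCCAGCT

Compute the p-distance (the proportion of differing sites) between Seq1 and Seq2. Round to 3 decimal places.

Mismatches occur at site 3 (T↔G), site 4 (A↔C), site 6 (C↔G), site 12 (A↔T), site 18 (A↔G), site 21 (C↔A).
There are 6 differences over 24 sites, so p = 6/24 = 0.250.

0.250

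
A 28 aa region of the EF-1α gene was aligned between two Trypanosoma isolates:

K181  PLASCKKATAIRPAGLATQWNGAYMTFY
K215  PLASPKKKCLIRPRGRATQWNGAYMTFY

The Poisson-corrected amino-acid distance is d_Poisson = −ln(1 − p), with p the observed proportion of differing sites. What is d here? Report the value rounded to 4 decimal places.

Differing sites — 5:C/P; 8:A/K; 9:T/C; 10:A/L; 14:A/R; 16:L/R.
p = 6/28 = 0.214286.
d = −ln(1 − 0.214286) = −ln(0.785714) = 0.2412.

0.2412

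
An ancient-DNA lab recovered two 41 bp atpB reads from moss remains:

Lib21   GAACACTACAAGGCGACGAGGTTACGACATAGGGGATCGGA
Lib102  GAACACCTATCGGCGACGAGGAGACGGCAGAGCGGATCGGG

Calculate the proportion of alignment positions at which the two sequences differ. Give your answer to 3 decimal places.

0.268

Mismatches occur at site 7 (T↔C), site 8 (A↔T), site 9 (C↔A), site 10 (A↔T), site 11 (A↔C), site 22 (T↔A), site 23 (T↔G), site 27 (A↔G), site 30 (T↔G), site 33 (G↔C), site 41 (A↔G).
There are 11 differences over 41 sites, so p = 11/41 = 0.268.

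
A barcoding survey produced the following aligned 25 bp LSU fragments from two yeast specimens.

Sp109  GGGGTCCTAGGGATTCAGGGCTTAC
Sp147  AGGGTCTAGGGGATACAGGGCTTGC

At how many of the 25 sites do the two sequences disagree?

Mismatches occur at site 1 (G→A), site 7 (C→T), site 8 (T→A), site 9 (A→G), site 15 (T→A), site 24 (A→G).
That gives 6 mismatches out of 25 aligned sites, so the Hamming distance is 6.

6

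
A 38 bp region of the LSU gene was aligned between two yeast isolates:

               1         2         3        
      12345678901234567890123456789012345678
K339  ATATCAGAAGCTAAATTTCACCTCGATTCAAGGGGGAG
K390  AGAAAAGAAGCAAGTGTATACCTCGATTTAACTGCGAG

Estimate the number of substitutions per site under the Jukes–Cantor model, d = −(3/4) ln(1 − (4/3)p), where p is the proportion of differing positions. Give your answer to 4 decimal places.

Mismatches occur at site 2 (T→G), site 4 (T→A), site 5 (C→A), site 12 (T→A), site 14 (A→G), site 15 (A→T), site 16 (T→G), site 18 (T→A), site 19 (C→T), site 29 (C→T), site 32 (G→C), site 33 (G→T), site 35 (G→C).
p = 13/38 = 0.342105.
d = −0.75 · ln(1 − (4/3)·0.342105) = −0.75 · ln(0.543860) = −0.75 · (-0.609063) = 0.4568.

0.4568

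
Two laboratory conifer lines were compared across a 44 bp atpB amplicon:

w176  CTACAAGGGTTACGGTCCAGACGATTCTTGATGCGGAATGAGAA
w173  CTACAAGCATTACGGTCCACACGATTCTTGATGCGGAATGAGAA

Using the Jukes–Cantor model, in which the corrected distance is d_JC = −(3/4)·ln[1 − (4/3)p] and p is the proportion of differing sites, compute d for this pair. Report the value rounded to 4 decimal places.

0.0715

Differing sites — 8:G/C; 9:G/A; 20:G/C.
p = 3/44 = 0.068182.
d = −0.75 · ln(1 − (4/3)·0.068182) = −0.75 · ln(0.909091) = −0.75 · (-0.095310) = 0.0715.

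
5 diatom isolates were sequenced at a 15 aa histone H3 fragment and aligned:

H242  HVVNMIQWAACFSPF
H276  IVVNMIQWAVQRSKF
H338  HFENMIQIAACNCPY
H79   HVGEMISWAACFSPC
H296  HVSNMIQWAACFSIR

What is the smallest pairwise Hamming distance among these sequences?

3

Pairwise Hamming distances:
  H242 vs H276: 5
  H242 vs H338: 6
  H242 vs H79: 4
  H242 vs H296: 3
  H276 vs H338: 10
  H276 vs H79: 9
  H276 vs H296: 7
  H338 vs H79: 8
  H338 vs H296: 7
  H79 vs H296: 5
The smallest is 3, between H242 and H296.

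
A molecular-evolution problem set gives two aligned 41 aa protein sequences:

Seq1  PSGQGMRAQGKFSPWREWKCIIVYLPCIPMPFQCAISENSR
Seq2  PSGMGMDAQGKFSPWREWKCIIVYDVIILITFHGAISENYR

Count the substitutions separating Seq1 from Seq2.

11

Mismatches occur at site 4 (Q→M), site 7 (R→D), site 25 (L→D), site 26 (P→V), site 27 (C→I), site 29 (P→L), site 30 (M→I), site 31 (P→T), site 33 (Q→H), site 34 (C→G), site 40 (S→Y).
That gives 11 mismatches out of 41 aligned sites, so the Hamming distance is 11.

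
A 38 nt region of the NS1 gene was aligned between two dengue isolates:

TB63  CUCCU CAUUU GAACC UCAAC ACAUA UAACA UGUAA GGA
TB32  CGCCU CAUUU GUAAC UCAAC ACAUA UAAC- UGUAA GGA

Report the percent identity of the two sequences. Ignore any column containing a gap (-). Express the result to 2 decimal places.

Excluding the 1 gap column leaves 37 comparable sites.
The sequences differ at positions 2 (U/G), 12 (A/U), 14 (C/A).
34 of the 37 comparable sites match, so the percent identity is 34/37 × 100 = 91.89%.

91.89%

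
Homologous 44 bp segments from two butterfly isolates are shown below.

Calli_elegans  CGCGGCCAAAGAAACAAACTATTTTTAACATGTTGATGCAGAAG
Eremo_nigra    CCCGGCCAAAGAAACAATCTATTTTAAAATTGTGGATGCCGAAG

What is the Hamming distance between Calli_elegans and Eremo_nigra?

Differing sites — 2:G/C; 18:A/T; 26:T/A; 29:C/A; 30:A/T; 34:T/G; 40:A/C.
That gives 7 mismatches out of 44 aligned sites, so the Hamming distance is 7.

7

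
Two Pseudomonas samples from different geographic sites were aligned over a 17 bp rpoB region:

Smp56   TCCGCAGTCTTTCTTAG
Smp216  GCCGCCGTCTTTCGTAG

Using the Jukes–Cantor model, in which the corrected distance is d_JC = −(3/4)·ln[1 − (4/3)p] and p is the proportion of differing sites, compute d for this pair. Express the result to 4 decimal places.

0.2012

The sequences differ at positions 1 (T/G), 6 (A/C), 14 (T/G).
p = 3/17 = 0.176471.
d = −0.75 · ln(1 − (4/3)·0.176471) = −0.75 · ln(0.764705) = −0.75 · (-0.268265) = 0.2012.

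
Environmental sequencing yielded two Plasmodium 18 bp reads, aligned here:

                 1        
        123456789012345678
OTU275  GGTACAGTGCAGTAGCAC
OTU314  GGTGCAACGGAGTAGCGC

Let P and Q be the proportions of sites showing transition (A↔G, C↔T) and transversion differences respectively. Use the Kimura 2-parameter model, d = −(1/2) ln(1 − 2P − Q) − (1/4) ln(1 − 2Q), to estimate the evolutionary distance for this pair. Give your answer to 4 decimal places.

0.3760

Mismatches occur at site 4 (A/G, transition), site 7 (G/A, transition), site 8 (T/C, transition), site 10 (C/G, transversion), site 17 (A/G, transition).
Of the 5 differences, 4 transitions and 1 transversion over 18 sites: P = 4/18 = 0.222222, Q = 1/18 = 0.055556.
d = −0.5·ln(0.500000) − 0.25·ln(0.888888) = −0.5·(-0.693147) − 0.25·(-0.117784) = 0.3760.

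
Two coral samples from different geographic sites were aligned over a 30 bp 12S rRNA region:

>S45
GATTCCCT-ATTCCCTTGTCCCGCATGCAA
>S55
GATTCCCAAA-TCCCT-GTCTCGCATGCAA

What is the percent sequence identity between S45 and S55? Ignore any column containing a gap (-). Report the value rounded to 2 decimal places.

92.59%

Excluding the 3 gap columns leaves 27 comparable sites.
Mismatches occur at site 8 (T/A), site 21 (C/T).
25 of the 27 comparable sites match, so the percent identity is 25/27 × 100 = 92.59%.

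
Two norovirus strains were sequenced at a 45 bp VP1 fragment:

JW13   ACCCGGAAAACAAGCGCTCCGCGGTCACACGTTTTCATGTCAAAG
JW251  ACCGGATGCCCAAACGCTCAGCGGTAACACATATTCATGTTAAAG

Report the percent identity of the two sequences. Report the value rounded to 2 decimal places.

73.33%

Differing sites — 4:C/G; 6:G/A; 7:A/T; 8:A/G; 9:A/C; 10:A/C; 14:G/A; 20:C/A; 26:C/A; 31:G/A; 33:T/A; 41:C/T.
33 of the 45 sites match, so the percent identity is 33/45 × 100 = 73.33%.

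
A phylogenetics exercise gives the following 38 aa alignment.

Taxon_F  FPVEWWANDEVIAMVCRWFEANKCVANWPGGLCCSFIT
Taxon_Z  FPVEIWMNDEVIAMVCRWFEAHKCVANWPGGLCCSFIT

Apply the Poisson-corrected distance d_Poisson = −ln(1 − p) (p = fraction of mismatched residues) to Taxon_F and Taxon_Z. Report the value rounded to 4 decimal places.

Differing sites — 5:W/I; 7:A/M; 22:N/H.
p = 3/38 = 0.078947.
d = −ln(1 − 0.078947) = −ln(0.921053) = 0.0822.

0.0822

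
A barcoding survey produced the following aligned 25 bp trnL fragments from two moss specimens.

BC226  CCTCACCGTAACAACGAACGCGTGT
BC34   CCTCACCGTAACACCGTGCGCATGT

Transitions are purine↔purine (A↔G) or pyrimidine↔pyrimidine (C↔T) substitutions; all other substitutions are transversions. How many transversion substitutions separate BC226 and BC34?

Mismatches occur at site 14 (A/C, transversion), site 17 (A/T, transversion), site 18 (A/G, transition), site 22 (G/A, transition).
Of the 4 differences, 2 transitions and 2 transversions, so the answer is 2.

2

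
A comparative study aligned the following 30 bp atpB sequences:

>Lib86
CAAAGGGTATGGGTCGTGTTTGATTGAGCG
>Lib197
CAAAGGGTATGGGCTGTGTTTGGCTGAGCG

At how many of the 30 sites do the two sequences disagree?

4

Mismatches occur at site 14 (T→C), site 15 (C→T), site 23 (A→G), site 24 (T→C).
That gives 4 mismatches out of 30 aligned sites, so the Hamming distance is 4.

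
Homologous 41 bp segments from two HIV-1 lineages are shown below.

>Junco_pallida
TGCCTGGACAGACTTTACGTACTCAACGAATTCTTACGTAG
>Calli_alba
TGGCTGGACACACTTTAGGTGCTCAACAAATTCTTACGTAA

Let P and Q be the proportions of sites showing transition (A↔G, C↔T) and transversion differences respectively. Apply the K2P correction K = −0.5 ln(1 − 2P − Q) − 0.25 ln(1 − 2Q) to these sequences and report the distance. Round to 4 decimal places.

0.1635

The sequences differ at positions 3 (C/G, transversion), 11 (G/C, transversion), 18 (C/G, transversion), 21 (A/G, transition), 28 (G/A, transition), 41 (G/A, transition).
Of the 6 differences, 3 transitions and 3 transversions over 41 sites: P = 3/41 = 0.073171, Q = 3/41 = 0.073171.
d = −0.5·ln(0.780487) − 0.25·ln(0.853658) = −0.5·(-0.247837) − 0.25·(-0.158225) = 0.1635.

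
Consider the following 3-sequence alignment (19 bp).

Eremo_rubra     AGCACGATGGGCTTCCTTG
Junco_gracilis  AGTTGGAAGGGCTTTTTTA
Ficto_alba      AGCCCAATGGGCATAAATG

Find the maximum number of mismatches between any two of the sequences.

10

Pairwise Hamming distances:
  Eremo_rubra vs Junco_gracilis: 7
  Eremo_rubra vs Ficto_alba: 6
  Junco_gracilis vs Ficto_alba: 10
The largest is 10, between Junco_gracilis and Ficto_alba.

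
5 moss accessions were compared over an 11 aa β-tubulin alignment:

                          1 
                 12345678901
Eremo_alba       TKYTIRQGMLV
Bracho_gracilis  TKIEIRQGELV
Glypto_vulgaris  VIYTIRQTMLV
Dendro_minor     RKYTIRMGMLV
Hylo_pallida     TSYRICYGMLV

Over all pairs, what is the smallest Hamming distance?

2

Pairwise Hamming distances:
  Eremo_alba vs Bracho_gracilis: 3
  Eremo_alba vs Glypto_vulgaris: 3
  Eremo_alba vs Dendro_minor: 2
  Eremo_alba vs Hylo_pallida: 4
  Bracho_gracilis vs Glypto_vulgaris: 6
  Bracho_gracilis vs Dendro_minor: 5
  Bracho_gracilis vs Hylo_pallida: 6
  Glypto_vulgaris vs Dendro_minor: 4
  Glypto_vulgaris vs Hylo_pallida: 6
  Dendro_minor vs Hylo_pallida: 5
The smallest is 2, between Eremo_alba and Dendro_minor.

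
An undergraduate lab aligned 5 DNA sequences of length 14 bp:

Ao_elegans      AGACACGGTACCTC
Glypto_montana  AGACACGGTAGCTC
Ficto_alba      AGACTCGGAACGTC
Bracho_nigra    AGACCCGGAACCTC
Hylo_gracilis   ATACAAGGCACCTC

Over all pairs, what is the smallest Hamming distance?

Pairwise Hamming distances:
  Ao_elegans vs Glypto_montana: 1
  Ao_elegans vs Ficto_alba: 3
  Ao_elegans vs Bracho_nigra: 2
  Ao_elegans vs Hylo_gracilis: 3
  Glypto_montana vs Ficto_alba: 4
  Glypto_montana vs Bracho_nigra: 3
  Glypto_montana vs Hylo_gracilis: 4
  Ficto_alba vs Bracho_nigra: 2
  Ficto_alba vs Hylo_gracilis: 5
  Bracho_nigra vs Hylo_gracilis: 4
The smallest is 1, between Ao_elegans and Glypto_montana.

1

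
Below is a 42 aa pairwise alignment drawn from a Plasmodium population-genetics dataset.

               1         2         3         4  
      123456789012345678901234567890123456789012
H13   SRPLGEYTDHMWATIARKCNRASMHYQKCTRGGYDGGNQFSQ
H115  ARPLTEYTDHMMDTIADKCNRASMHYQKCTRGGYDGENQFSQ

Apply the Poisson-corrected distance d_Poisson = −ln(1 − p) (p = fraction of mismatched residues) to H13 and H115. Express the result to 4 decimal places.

Differing sites — 1:S/A; 5:G/T; 12:W/M; 13:A/D; 17:R/D; 37:G/E.
p = 6/42 = 0.142857.
d = −ln(1 − 0.142857) = −ln(0.857143) = 0.1542.

0.1542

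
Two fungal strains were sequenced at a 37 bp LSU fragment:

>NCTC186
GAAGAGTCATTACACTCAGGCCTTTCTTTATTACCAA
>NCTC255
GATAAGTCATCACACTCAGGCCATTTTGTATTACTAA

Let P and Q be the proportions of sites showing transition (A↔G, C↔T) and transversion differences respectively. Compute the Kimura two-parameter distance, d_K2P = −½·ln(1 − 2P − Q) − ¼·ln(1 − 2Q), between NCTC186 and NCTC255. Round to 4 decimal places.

Differing sites — 3:A/T (Tv); 4:G/A (Ti); 11:T/C (Ti); 23:T/A (Tv); 26:C/T (Ti); 28:T/G (Tv); 35:C/T (Ti).
Of the 7 differences, 4 transitions and 3 transversions over 37 sites: P = 4/37 = 0.108108, Q = 3/37 = 0.081081.
d = −0.5·ln(0.702703) − 0.25·ln(0.837838) = −0.5·(-0.352821) − 0.25·(-0.176931) = 0.2206.

0.2206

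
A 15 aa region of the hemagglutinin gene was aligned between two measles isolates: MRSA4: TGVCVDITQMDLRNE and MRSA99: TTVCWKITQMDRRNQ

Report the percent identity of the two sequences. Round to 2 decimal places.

66.67%

The sequences differ at positions 2 (G/T), 5 (V/W), 6 (D/K), 12 (L/R), 15 (E/Q).
10 of the 15 sites match, so the percent identity is 10/15 × 100 = 66.67%.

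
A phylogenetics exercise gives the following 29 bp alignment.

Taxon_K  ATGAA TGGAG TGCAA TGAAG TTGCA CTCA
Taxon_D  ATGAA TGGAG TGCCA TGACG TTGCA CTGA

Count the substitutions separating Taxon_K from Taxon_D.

The sequences differ at positions 14 (A/C), 19 (A/C), 28 (C/G).
That gives 3 mismatches out of 29 aligned sites, so the Hamming distance is 3.

3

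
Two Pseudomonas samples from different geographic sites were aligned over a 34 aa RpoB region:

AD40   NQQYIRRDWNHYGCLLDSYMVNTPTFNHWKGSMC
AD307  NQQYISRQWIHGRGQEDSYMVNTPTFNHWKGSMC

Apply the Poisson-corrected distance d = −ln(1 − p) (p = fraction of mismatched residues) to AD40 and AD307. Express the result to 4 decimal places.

The sequences differ at positions 6 (R/S), 8 (D/Q), 10 (N/I), 12 (Y/G), 13 (G/R), 14 (C/G), 15 (L/Q), 16 (L/E).
p = 8/34 = 0.235294.
d = −ln(1 − 0.235294) = −ln(0.764706) = 0.2683.

0.2683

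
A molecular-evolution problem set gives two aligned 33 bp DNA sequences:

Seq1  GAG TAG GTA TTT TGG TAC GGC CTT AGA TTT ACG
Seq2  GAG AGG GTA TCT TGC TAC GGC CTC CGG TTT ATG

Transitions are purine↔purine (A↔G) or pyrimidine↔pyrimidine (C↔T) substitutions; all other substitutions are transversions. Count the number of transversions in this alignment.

3

Differing sites — 4:T/A (Tv); 5:A/G (Ti); 11:T/C (Ti); 15:G/C (Tv); 24:T/C (Ti); 25:A/C (Tv); 27:A/G (Ti); 32:C/T (Ti).
Of the 8 differences, 5 transitions and 3 transversions, so the answer is 3.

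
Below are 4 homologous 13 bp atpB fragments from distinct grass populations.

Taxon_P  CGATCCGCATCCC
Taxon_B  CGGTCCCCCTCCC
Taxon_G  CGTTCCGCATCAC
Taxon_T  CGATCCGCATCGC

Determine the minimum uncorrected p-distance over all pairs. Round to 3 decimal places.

0.077

Pairwise Hamming distances:
  Taxon_P vs Taxon_B: 3
  Taxon_P vs Taxon_G: 2
  Taxon_P vs Taxon_T: 1
  Taxon_B vs Taxon_G: 4
  Taxon_B vs Taxon_T: 4
  Taxon_G vs Taxon_T: 2
The smallest is 1 mismatch, between Taxon_P and Taxon_T; p = 1/13 = 0.077.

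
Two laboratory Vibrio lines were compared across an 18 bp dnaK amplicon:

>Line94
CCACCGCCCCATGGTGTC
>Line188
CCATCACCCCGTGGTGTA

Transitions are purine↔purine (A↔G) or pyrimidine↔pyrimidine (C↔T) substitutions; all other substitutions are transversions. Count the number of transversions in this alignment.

Differing sites — 4:C/T (Ti); 6:G/A (Ti); 11:A/G (Ti); 18:C/A (Tv).
Of the 4 differences, 3 transitions and 1 transversion, so the answer is 1.

1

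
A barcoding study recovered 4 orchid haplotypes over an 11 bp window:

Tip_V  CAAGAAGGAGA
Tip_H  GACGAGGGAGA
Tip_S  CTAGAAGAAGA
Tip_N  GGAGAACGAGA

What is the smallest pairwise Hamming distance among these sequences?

Pairwise Hamming distances:
  Tip_V vs Tip_H: 3
  Tip_V vs Tip_S: 2
  Tip_V vs Tip_N: 3
  Tip_H vs Tip_S: 5
  Tip_H vs Tip_N: 4
  Tip_S vs Tip_N: 4
The smallest is 2, between Tip_V and Tip_S.

2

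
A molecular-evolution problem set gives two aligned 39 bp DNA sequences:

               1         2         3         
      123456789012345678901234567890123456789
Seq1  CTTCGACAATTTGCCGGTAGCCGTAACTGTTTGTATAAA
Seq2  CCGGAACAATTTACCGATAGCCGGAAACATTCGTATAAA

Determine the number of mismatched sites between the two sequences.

11

Mismatches occur at site 2 (T→C), site 3 (T→G), site 4 (C→G), site 5 (G→A), site 13 (G→A), site 17 (G→A), site 24 (T→G), site 27 (C→A), site 28 (T→C), site 29 (G→A), site 32 (T→C).
That gives 11 mismatches out of 39 aligned sites, so the Hamming distance is 11.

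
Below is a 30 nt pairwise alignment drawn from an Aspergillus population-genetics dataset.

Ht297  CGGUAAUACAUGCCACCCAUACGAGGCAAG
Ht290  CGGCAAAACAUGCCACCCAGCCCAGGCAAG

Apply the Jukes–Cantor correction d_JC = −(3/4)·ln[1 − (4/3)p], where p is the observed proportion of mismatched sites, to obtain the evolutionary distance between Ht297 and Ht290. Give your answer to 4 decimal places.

0.1885

The sequences differ at positions 4 (U/C), 7 (U/A), 20 (U/G), 21 (A/C), 23 (G/C).
p = 5/30 = 0.166667.
d = −0.75 · ln(1 − (4/3)·0.166667) = −0.75 · ln(0.777777) = −0.75 · (-0.251315) = 0.1885.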